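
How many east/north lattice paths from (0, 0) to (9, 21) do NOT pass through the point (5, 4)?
Number of paths = 13553040

Total paths from (0, 0) to (9, 21): C(30, 9) = 14307150. Paths through (5, 4): (paths (0, 0) → (5, 4)) × (paths (5, 4) → (9, 21)) = C(9, 5) · C(21, 4) = 126 · 5985 = 754110. Avoidance count = 14307150 − 754110 = 13553040.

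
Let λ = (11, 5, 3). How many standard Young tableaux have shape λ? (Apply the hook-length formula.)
# SYT of shape (11, 5, 3) = 949620

Hook-length formula: f^λ = n! / Π hook(c), product over all cells c of the Young diagram. For λ = (11, 5, 3), n = 19 boxes. Hook lengths by row (left-to-right, top-to-bottom): [13, 12, 11, 9, 8, 6, 5, 4, 3, 2, 1]; [6, 5, 4, 2, 1]; [3, 2, 1]. Product of hooks = 128098713600. So f^λ = 19! / 128098713600 = 121645100408832000 / 128098713600 = 949620.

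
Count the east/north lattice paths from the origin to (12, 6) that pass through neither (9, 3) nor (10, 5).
Number of paths = 7135

Inclusion–exclusion. Total paths: C(18, 12) = 18564. Through P₁: C(12, 9)·C(6, 3) = 4400. Through P₂: C(15, 10)·C(3, 2) = 9009. Since P₁ is strictly southwest of P₂, a monotone path through both must visit P₁ then P₂; paths through both = C(12, 9)·C(3, 1)·C(3, 2) = 1980. Avoid both = 18564 − 4400 − 9009 + 1980 = 7135.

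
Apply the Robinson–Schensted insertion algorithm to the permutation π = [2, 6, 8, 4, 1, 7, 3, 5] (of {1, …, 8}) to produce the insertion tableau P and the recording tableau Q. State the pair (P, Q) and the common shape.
P = [1, 3, 5] / [2, 4, 7] / [6, 8];  Q = [1, 2, 3] / [4, 6, 8] / [5, 7];  common shape = (3, 3, 2)

Row-insert the values π_1, π_2, … into P one at a time, bumping the leftmost entry strictly greater than the inserted value down to the next row. The recording tableau Q records, in position (i, j), the step at which that cell was added to P.
  Insert 2 (step 1): P = [2];  Q = [1]
  Insert 6 (step 2): P = [2, 6];  Q = [1, 2]
  Insert 8 (step 3): P = [2, 6, 8];  Q = [1, 2, 3]
  Insert 4 (step 4): P = [2, 4, 8] / [6];  Q = [1, 2, 3] / [4]
  Insert 1 (step 5): P = [1, 4, 8] / [2] / [6];  Q = [1, 2, 3] / [4] / [5]
  Insert 7 (step 6): P = [1, 4, 7] / [2, 8] / [6];  Q = [1, 2, 3] / [4, 6] / [5]
  Insert 3 (step 7): P = [1, 3, 7] / [2, 4] / [6, 8];  Q = [1, 2, 3] / [4, 6] / [5, 7]
  Insert 5 (step 8): P = [1, 3, 5] / [2, 4, 7] / [6, 8];  Q = [1, 2, 3] / [4, 6, 8] / [5, 7]
Final shape: (3, 3, 2).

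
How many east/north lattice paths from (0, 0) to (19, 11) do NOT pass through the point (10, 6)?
Number of paths = 38595284

Total paths from (0, 0) to (19, 11): C(30, 19) = 54627300. Paths through (10, 6): (paths (0, 0) → (10, 6)) × (paths (10, 6) → (19, 11)) = C(16, 10) · C(14, 9) = 8008 · 2002 = 16032016. Avoidance count = 54627300 − 16032016 = 38595284.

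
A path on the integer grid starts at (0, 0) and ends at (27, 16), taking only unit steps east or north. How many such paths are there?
Number of paths = 265182149218

A monotone lattice path from (0, 0) to (27, 16) consists of 27 east steps and 16 north steps in some order, so it is determined by which 27 of the 43 steps are east. The count is C(43, 27) = 265182149218.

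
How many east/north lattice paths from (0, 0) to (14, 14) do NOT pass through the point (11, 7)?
Number of paths = 36297720

Total paths from (0, 0) to (14, 14): C(28, 14) = 40116600. Paths through (11, 7): (paths (0, 0) → (11, 7)) × (paths (11, 7) → (14, 14)) = C(18, 11) · C(10, 3) = 31824 · 120 = 3818880. Avoidance count = 40116600 − 3818880 = 36297720.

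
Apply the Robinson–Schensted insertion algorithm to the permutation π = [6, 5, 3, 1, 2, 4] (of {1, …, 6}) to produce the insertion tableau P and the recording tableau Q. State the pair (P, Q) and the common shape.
P = [1, 2, 4] / [3] / [5] / [6];  Q = [1, 5, 6] / [2] / [3] / [4];  common shape = (3, 1, 1, 1)

Row-insert the values π_1, π_2, … into P one at a time, bumping the leftmost entry strictly greater than the inserted value down to the next row. The recording tableau Q records, in position (i, j), the step at which that cell was added to P.
  Insert 6 (step 1): P = [6];  Q = [1]
  Insert 5 (step 2): P = [5] / [6];  Q = [1] / [2]
  Insert 3 (step 3): P = [3] / [5] / [6];  Q = [1] / [2] / [3]
  Insert 1 (step 4): P = [1] / [3] / [5] / [6];  Q = [1] / [2] / [3] / [4]
  Insert 2 (step 5): P = [1, 2] / [3] / [5] / [6];  Q = [1, 5] / [2] / [3] / [4]
  Insert 4 (step 6): P = [1, 2, 4] / [3] / [5] / [6];  Q = [1, 5, 6] / [2] / [3] / [4]
Final shape: (3, 1, 1, 1).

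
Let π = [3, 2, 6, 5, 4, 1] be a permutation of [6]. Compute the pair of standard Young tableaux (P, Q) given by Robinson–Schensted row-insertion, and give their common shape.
P = [1, 4] / [2, 5] / [3] / [6];  Q = [1, 3] / [2, 4] / [5] / [6];  common shape = (2, 2, 1, 1)

Row-insert the values π_1, π_2, … into P one at a time, bumping the leftmost entry strictly greater than the inserted value down to the next row. The recording tableau Q records, in position (i, j), the step at which that cell was added to P.
  Insert 3 (step 1): P = [3];  Q = [1]
  Insert 2 (step 2): P = [2] / [3];  Q = [1] / [2]
  Insert 6 (step 3): P = [2, 6] / [3];  Q = [1, 3] / [2]
  Insert 5 (step 4): P = [2, 5] / [3, 6];  Q = [1, 3] / [2, 4]
  Insert 4 (step 5): P = [2, 4] / [3, 5] / [6];  Q = [1, 3] / [2, 4] / [5]
  Insert 1 (step 6): P = [1, 4] / [2, 5] / [3] / [6];  Q = [1, 3] / [2, 4] / [5] / [6]
Final shape: (2, 2, 1, 1).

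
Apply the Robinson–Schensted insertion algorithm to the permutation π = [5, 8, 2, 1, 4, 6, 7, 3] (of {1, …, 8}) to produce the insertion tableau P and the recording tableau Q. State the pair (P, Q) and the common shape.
P = [1, 3, 6, 7] / [2, 4] / [5, 8];  Q = [1, 2, 6, 7] / [3, 5] / [4, 8];  common shape = (4, 2, 2)

Row-insert the values π_1, π_2, … into P one at a time, bumping the leftmost entry strictly greater than the inserted value down to the next row. The recording tableau Q records, in position (i, j), the step at which that cell was added to P.
  Insert 5 (step 1): P = [5];  Q = [1]
  Insert 8 (step 2): P = [5, 8];  Q = [1, 2]
  Insert 2 (step 3): P = [2, 8] / [5];  Q = [1, 2] / [3]
  Insert 1 (step 4): P = [1, 8] / [2] / [5];  Q = [1, 2] / [3] / [4]
  Insert 4 (step 5): P = [1, 4] / [2, 8] / [5];  Q = [1, 2] / [3, 5] / [4]
  Insert 6 (step 6): P = [1, 4, 6] / [2, 8] / [5];  Q = [1, 2, 6] / [3, 5] / [4]
  Insert 7 (step 7): P = [1, 4, 6, 7] / [2, 8] / [5];  Q = [1, 2, 6, 7] / [3, 5] / [4]
  Insert 3 (step 8): P = [1, 3, 6, 7] / [2, 4] / [5, 8];  Q = [1, 2, 6, 7] / [3, 5] / [4, 8]
Final shape: (4, 2, 2).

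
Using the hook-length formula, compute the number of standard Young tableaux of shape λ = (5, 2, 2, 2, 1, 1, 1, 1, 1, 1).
# SYT of shape (5, 2, 2, 2, 1, 1, 1, 1, 1, 1) = 194480

Hook-length formula: f^λ = n! / Π hook(c), product over all cells c of the Young diagram. For λ = (5, 2, 2, 2, 1, 1, 1, 1, 1, 1), n = 17 boxes. Hook lengths by row (left-to-right, top-to-bottom): [14, 7, 3, 2, 1]; [10, 3]; [9, 2]; [8, 1]; [6]; [5]; [4]; [3]; [2]; [1]. Product of hooks = 1828915200. So f^λ = 17! / 1828915200 = 355687428096000 / 1828915200 = 194480.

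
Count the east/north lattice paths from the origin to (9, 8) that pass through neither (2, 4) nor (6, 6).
Number of paths = 12370

Inclusion–exclusion. Total paths: C(17, 9) = 24310. Through P₁: C(6, 2)·C(11, 7) = 4950. Through P₂: C(12, 6)·C(5, 3) = 9240. Since P₁ is strictly southwest of P₂, a monotone path through both must visit P₁ then P₂; paths through both = C(6, 2)·C(6, 4)·C(5, 3) = 2250. Avoid both = 24310 − 4950 − 9240 + 2250 = 12370.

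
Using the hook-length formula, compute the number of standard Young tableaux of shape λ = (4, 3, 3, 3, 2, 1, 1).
# SYT of shape (4, 3, 3, 3, 2, 1, 1) = 1050192

Hook-length formula: f^λ = n! / Π hook(c), product over all cells c of the Young diagram. For λ = (4, 3, 3, 3, 2, 1, 1), n = 17 boxes. Hook lengths by row (left-to-right, top-to-bottom): [10, 7, 5, 1]; [8, 5, 3]; [7, 4, 2]; [6, 3, 1]; [4, 1]; [2]; [1]. Product of hooks = 338688000. So f^λ = 17! / 338688000 = 355687428096000 / 338688000 = 1050192.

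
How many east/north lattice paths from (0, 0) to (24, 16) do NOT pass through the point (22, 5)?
Number of paths = 62845804710

Total paths from (0, 0) to (24, 16): C(40, 24) = 62852101650. Paths through (22, 5): (paths (0, 0) → (22, 5)) × (paths (22, 5) → (24, 16)) = C(27, 22) · C(13, 2) = 80730 · 78 = 6296940. Avoidance count = 62852101650 − 6296940 = 62845804710.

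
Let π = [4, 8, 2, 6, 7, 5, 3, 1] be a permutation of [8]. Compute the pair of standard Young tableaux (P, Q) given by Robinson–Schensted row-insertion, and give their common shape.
P = [1, 3, 7] / [2, 5] / [4] / [6] / [8];  Q = [1, 2, 5] / [3, 4] / [6] / [7] / [8];  common shape = (3, 2, 1, 1, 1)

Row-insert the values π_1, π_2, … into P one at a time, bumping the leftmost entry strictly greater than the inserted value down to the next row. The recording tableau Q records, in position (i, j), the step at which that cell was added to P.
  Insert 4 (step 1): P = [4];  Q = [1]
  Insert 8 (step 2): P = [4, 8];  Q = [1, 2]
  Insert 2 (step 3): P = [2, 8] / [4];  Q = [1, 2] / [3]
  Insert 6 (step 4): P = [2, 6] / [4, 8];  Q = [1, 2] / [3, 4]
  Insert 7 (step 5): P = [2, 6, 7] / [4, 8];  Q = [1, 2, 5] / [3, 4]
  Insert 5 (step 6): P = [2, 5, 7] / [4, 6] / [8];  Q = [1, 2, 5] / [3, 4] / [6]
  Insert 3 (step 7): P = [2, 3, 7] / [4, 5] / [6] / [8];  Q = [1, 2, 5] / [3, 4] / [6] / [7]
  Insert 1 (step 8): P = [1, 3, 7] / [2, 5] / [4] / [6] / [8];  Q = [1, 2, 5] / [3, 4] / [6] / [7] / [8]
Final shape: (3, 2, 1, 1, 1).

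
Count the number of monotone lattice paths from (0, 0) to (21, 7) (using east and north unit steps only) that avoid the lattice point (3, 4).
Number of paths = 1137490

Total paths from (0, 0) to (21, 7): C(28, 21) = 1184040. Paths through (3, 4): (paths (0, 0) → (3, 4)) × (paths (3, 4) → (21, 7)) = C(7, 3) · C(21, 18) = 35 · 1330 = 46550. Avoidance count = 1184040 − 46550 = 1137490.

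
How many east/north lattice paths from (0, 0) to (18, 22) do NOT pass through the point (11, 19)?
Number of paths = 106824985800

Total paths from (0, 0) to (18, 22): C(40, 18) = 113380261800. Paths through (11, 19): (paths (0, 0) → (11, 19)) × (paths (11, 19) → (18, 22)) = C(30, 11) · C(10, 7) = 54627300 · 120 = 6555276000. Avoidance count = 113380261800 − 6555276000 = 106824985800.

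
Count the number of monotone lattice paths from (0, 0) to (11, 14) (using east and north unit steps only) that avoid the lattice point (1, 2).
Number of paths = 2517462

Total paths from (0, 0) to (11, 14): C(25, 11) = 4457400. Paths through (1, 2): (paths (0, 0) → (1, 2)) × (paths (1, 2) → (11, 14)) = C(3, 1) · C(22, 10) = 3 · 646646 = 1939938. Avoidance count = 4457400 − 1939938 = 2517462.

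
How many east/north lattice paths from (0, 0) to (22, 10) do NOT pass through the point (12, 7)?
Number of paths = 50101272

Total paths from (0, 0) to (22, 10): C(32, 22) = 64512240. Paths through (12, 7): (paths (0, 0) → (12, 7)) × (paths (12, 7) → (22, 10)) = C(19, 12) · C(13, 10) = 50388 · 286 = 14410968. Avoidance count = 64512240 − 14410968 = 50101272.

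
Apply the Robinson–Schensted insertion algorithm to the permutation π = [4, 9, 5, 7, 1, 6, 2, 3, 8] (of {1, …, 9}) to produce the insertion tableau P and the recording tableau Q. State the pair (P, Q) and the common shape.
P = [1, 2, 3, 8] / [4, 5, 6] / [7] / [9];  Q = [1, 2, 4, 9] / [3, 6, 8] / [5] / [7];  common shape = (4, 3, 1, 1)

Row-insert the values π_1, π_2, … into P one at a time, bumping the leftmost entry strictly greater than the inserted value down to the next row. The recording tableau Q records, in position (i, j), the step at which that cell was added to P.
  Insert 4 (step 1): P = [4];  Q = [1]
  Insert 9 (step 2): P = [4, 9];  Q = [1, 2]
  Insert 5 (step 3): P = [4, 5] / [9];  Q = [1, 2] / [3]
  Insert 7 (step 4): P = [4, 5, 7] / [9];  Q = [1, 2, 4] / [3]
  Insert 1 (step 5): P = [1, 5, 7] / [4] / [9];  Q = [1, 2, 4] / [3] / [5]
  Insert 6 (step 6): P = [1, 5, 6] / [4, 7] / [9];  Q = [1, 2, 4] / [3, 6] / [5]
  Insert 2 (step 7): P = [1, 2, 6] / [4, 5] / [7] / [9];  Q = [1, 2, 4] / [3, 6] / [5] / [7]
  Insert 3 (step 8): P = [1, 2, 3] / [4, 5, 6] / [7] / [9];  Q = [1, 2, 4] / [3, 6, 8] / [5] / [7]
  Insert 8 (step 9): P = [1, 2, 3, 8] / [4, 5, 6] / [7] / [9];  Q = [1, 2, 4, 9] / [3, 6, 8] / [5] / [7]
Final shape: (4, 3, 1, 1).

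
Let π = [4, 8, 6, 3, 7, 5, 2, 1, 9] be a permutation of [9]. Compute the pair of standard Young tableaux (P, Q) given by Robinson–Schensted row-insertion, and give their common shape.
P = [1, 5, 7, 9] / [2, 6] / [3] / [4] / [8];  Q = [1, 2, 5, 9] / [3, 6] / [4] / [7] / [8];  common shape = (4, 2, 1, 1, 1)

Row-insert the values π_1, π_2, … into P one at a time, bumping the leftmost entry strictly greater than the inserted value down to the next row. The recording tableau Q records, in position (i, j), the step at which that cell was added to P.
  Insert 4 (step 1): P = [4];  Q = [1]
  Insert 8 (step 2): P = [4, 8];  Q = [1, 2]
  Insert 6 (step 3): P = [4, 6] / [8];  Q = [1, 2] / [3]
  Insert 3 (step 4): P = [3, 6] / [4] / [8];  Q = [1, 2] / [3] / [4]
  Insert 7 (step 5): P = [3, 6, 7] / [4] / [8];  Q = [1, 2, 5] / [3] / [4]
  Insert 5 (step 6): P = [3, 5, 7] / [4, 6] / [8];  Q = [1, 2, 5] / [3, 6] / [4]
  Insert 2 (step 7): P = [2, 5, 7] / [3, 6] / [4] / [8];  Q = [1, 2, 5] / [3, 6] / [4] / [7]
  Insert 1 (step 8): P = [1, 5, 7] / [2, 6] / [3] / [4] / [8];  Q = [1, 2, 5] / [3, 6] / [4] / [7] / [8]
  Insert 9 (step 9): P = [1, 5, 7, 9] / [2, 6] / [3] / [4] / [8];  Q = [1, 2, 5, 9] / [3, 6] / [4] / [7] / [8]
Final shape: (4, 2, 1, 1, 1).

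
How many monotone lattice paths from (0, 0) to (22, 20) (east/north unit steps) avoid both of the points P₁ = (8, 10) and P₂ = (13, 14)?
Number of paths = 355174283412

Inclusion–exclusion. Total paths: C(42, 22) = 513791607420. Through P₁: C(18, 8)·C(24, 14) = 85820640048. Through P₂: C(27, 13)·C(15, 9) = 100391791500. Since P₁ is strictly southwest of P₂, a monotone path through both must visit P₁ then P₂; paths through both = C(18, 8)·C(9, 5)·C(15, 9) = 27595107540. Avoid both = 513791607420 − 85820640048 − 100391791500 + 27595107540 = 355174283412.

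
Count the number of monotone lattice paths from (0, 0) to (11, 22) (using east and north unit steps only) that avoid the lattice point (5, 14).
Number of paths = 158617836

Total paths from (0, 0) to (11, 22): C(33, 11) = 193536720. Paths through (5, 14): (paths (0, 0) → (5, 14)) × (paths (5, 14) → (11, 22)) = C(19, 5) · C(14, 6) = 11628 · 3003 = 34918884. Avoidance count = 193536720 − 34918884 = 158617836.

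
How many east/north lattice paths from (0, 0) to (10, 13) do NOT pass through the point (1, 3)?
Number of paths = 774554

Total paths from (0, 0) to (10, 13): C(23, 10) = 1144066. Paths through (1, 3): (paths (0, 0) → (1, 3)) × (paths (1, 3) → (10, 13)) = C(4, 1) · C(19, 9) = 4 · 92378 = 369512. Avoidance count = 1144066 − 369512 = 774554.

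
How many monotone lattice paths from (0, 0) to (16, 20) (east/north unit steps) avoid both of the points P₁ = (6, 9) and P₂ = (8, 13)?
Number of paths = 4716178005

Inclusion–exclusion. Total paths: C(36, 16) = 7307872110. Through P₁: C(15, 6)·C(21, 10) = 1765343580. Through P₂: C(21, 8)·C(15, 8) = 1309458150. Since P₁ is strictly southwest of P₂, a monotone path through both must visit P₁ then P₂; paths through both = C(15, 6)·C(6, 2)·C(15, 8) = 483107625. Avoid both = 7307872110 − 1765343580 − 1309458150 + 483107625 = 4716178005.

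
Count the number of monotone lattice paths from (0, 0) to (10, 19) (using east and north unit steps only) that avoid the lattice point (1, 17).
Number of paths = 20029020

Total paths from (0, 0) to (10, 19): C(29, 10) = 20030010. Paths through (1, 17): (paths (0, 0) → (1, 17)) × (paths (1, 17) → (10, 19)) = C(18, 1) · C(11, 9) = 18 · 55 = 990. Avoidance count = 20030010 − 990 = 20029020.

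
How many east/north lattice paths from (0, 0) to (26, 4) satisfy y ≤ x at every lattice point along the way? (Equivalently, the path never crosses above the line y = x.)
Number of paths = 23345

By the reflection principle (André's argument), the number of monotone paths to (26, 4) with n ≤ m that never go above y = x is C(30, 26) − C(30, 27) = 27405 − 4060 = 23345.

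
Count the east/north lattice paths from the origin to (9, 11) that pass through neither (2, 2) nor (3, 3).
Number of paths = 75296

Inclusion–exclusion. Total paths: C(20, 9) = 167960. Through P₁: C(4, 2)·C(16, 7) = 68640. Through P₂: C(6, 3)·C(14, 6) = 60060. Since P₁ is strictly southwest of P₂, a monotone path through both must visit P₁ then P₂; paths through both = C(4, 2)·C(2, 1)·C(14, 6) = 36036. Avoid both = 167960 − 68640 − 60060 + 36036 = 75296.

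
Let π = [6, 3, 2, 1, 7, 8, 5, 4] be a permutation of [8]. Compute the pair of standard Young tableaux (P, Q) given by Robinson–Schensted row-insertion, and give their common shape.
P = [1, 4, 8] / [2, 5] / [3, 7] / [6];  Q = [1, 5, 6] / [2, 7] / [3, 8] / [4];  common shape = (3, 2, 2, 1)

Row-insert the values π_1, π_2, … into P one at a time, bumping the leftmost entry strictly greater than the inserted value down to the next row. The recording tableau Q records, in position (i, j), the step at which that cell was added to P.
  Insert 6 (step 1): P = [6];  Q = [1]
  Insert 3 (step 2): P = [3] / [6];  Q = [1] / [2]
  Insert 2 (step 3): P = [2] / [3] / [6];  Q = [1] / [2] / [3]
  Insert 1 (step 4): P = [1] / [2] / [3] / [6];  Q = [1] / [2] / [3] / [4]
  Insert 7 (step 5): P = [1, 7] / [2] / [3] / [6];  Q = [1, 5] / [2] / [3] / [4]
  Insert 8 (step 6): P = [1, 7, 8] / [2] / [3] / [6];  Q = [1, 5, 6] / [2] / [3] / [4]
  Insert 5 (step 7): P = [1, 5, 8] / [2, 7] / [3] / [6];  Q = [1, 5, 6] / [2, 7] / [3] / [4]
  Insert 4 (step 8): P = [1, 4, 8] / [2, 5] / [3, 7] / [6];  Q = [1, 5, 6] / [2, 7] / [3, 8] / [4]
Final shape: (3, 2, 2, 1).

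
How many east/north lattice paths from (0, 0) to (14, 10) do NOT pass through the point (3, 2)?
Number of paths = 1205436

Total paths from (0, 0) to (14, 10): C(24, 14) = 1961256. Paths through (3, 2): (paths (0, 0) → (3, 2)) × (paths (3, 2) → (14, 10)) = C(5, 3) · C(19, 11) = 10 · 75582 = 755820. Avoidance count = 1961256 − 755820 = 1205436.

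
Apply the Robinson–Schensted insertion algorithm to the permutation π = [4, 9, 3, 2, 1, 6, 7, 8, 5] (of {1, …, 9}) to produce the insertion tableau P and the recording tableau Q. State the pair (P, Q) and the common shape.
P = [1, 5, 7, 8] / [2, 6] / [3, 9] / [4];  Q = [1, 2, 7, 8] / [3, 6] / [4, 9] / [5];  common shape = (4, 2, 2, 1)

Row-insert the values π_1, π_2, … into P one at a time, bumping the leftmost entry strictly greater than the inserted value down to the next row. The recording tableau Q records, in position (i, j), the step at which that cell was added to P.
  Insert 4 (step 1): P = [4];  Q = [1]
  Insert 9 (step 2): P = [4, 9];  Q = [1, 2]
  Insert 3 (step 3): P = [3, 9] / [4];  Q = [1, 2] / [3]
  Insert 2 (step 4): P = [2, 9] / [3] / [4];  Q = [1, 2] / [3] / [4]
  Insert 1 (step 5): P = [1, 9] / [2] / [3] / [4];  Q = [1, 2] / [3] / [4] / [5]
  Insert 6 (step 6): P = [1, 6] / [2, 9] / [3] / [4];  Q = [1, 2] / [3, 6] / [4] / [5]
  Insert 7 (step 7): P = [1, 6, 7] / [2, 9] / [3] / [4];  Q = [1, 2, 7] / [3, 6] / [4] / [5]
  Insert 8 (step 8): P = [1, 6, 7, 8] / [2, 9] / [3] / [4];  Q = [1, 2, 7, 8] / [3, 6] / [4] / [5]
  Insert 5 (step 9): P = [1, 5, 7, 8] / [2, 6] / [3, 9] / [4];  Q = [1, 2, 7, 8] / [3, 6] / [4, 9] / [5]
Final shape: (4, 2, 2, 1).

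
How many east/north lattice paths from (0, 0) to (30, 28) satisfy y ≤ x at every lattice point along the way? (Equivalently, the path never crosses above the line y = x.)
Number of paths = 2812744285440936

By the reflection principle (André's argument), the number of monotone paths to (30, 28) with n ≤ m that never go above y = x is C(58, 30) − C(58, 31) = 29065024282889672 − 26252279997448736 = 2812744285440936.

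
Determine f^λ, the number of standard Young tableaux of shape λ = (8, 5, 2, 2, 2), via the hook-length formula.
# SYT of shape (8, 5, 2, 2, 2) = 15116400

Hook-length formula: f^λ = n! / Π hook(c), product over all cells c of the Young diagram. For λ = (8, 5, 2, 2, 2), n = 19 boxes. Hook lengths by row (left-to-right, top-to-bottom): [12, 11, 7, 6, 5, 3, 2, 1]; [8, 7, 3, 2, 1]; [4, 3]; [3, 2]; [2, 1]. Product of hooks = 8047226880. So f^λ = 19! / 8047226880 = 121645100408832000 / 8047226880 = 15116400.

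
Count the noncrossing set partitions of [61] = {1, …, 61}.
C_61 = 6182127958584855650487080847216336

These noncrossing partitions are counted by the Catalan number C_n = (1/(n + 1)) · C(2n, n). For n = 61: C_61 = (1/62) · C(122, 61) = 383291933432261050330199012527412832/62 = 6182127958584855650487080847216336.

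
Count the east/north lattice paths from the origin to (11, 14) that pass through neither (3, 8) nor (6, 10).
Number of paths = 3160797

Inclusion–exclusion. Total paths: C(25, 11) = 4457400. Through P₁: C(11, 3)·C(14, 8) = 495495. Through P₂: C(16, 6)·C(9, 5) = 1009008. Since P₁ is strictly southwest of P₂, a monotone path through both must visit P₁ then P₂; paths through both = C(11, 3)·C(5, 3)·C(9, 5) = 207900. Avoid both = 4457400 − 495495 − 1009008 + 207900 = 3160797.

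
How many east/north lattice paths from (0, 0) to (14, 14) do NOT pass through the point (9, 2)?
Number of paths = 39776260

Total paths from (0, 0) to (14, 14): C(28, 14) = 40116600. Paths through (9, 2): (paths (0, 0) → (9, 2)) × (paths (9, 2) → (14, 14)) = C(11, 9) · C(17, 5) = 55 · 6188 = 340340. Avoidance count = 40116600 − 340340 = 39776260.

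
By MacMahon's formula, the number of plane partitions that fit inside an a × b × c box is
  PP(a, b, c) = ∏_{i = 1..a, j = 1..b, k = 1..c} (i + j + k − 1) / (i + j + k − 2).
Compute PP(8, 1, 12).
PP(8, 1, 12) = 125970

Evaluate the triple product over i = 1..8, j = 1..1, k = 1..12. The factors are (2/1) · (3/2) · (4/3) · (5/4) · (6/5) · (7/6) · (8/7) · (9/8) · … (96 factors total). The numerators and denominators telescope so the product is an integer; carrying out the multiplication exactly gives PP(8, 1, 12) = 125970.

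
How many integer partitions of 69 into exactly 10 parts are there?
p(69, 10 parts) = 175586

Partitions of n into exactly k parts are in bijection with partitions of n − k into at most k parts (subtract 1 from each part). So p(69, exactly 10) = p(59, parts ≤ 10). Computing via the recurrence p(m, j) = p(m, j−1) + p(m−j, j) gives 175586.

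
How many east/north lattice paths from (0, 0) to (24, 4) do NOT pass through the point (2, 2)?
Number of paths = 18819

Total paths from (0, 0) to (24, 4): C(28, 24) = 20475. Paths through (2, 2): (paths (0, 0) → (2, 2)) × (paths (2, 2) → (24, 4)) = C(4, 2) · C(24, 22) = 6 · 276 = 1656. Avoidance count = 20475 − 1656 = 18819.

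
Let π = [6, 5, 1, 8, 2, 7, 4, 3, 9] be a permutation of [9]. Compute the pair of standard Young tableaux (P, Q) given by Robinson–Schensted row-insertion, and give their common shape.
P = [1, 2, 3, 9] / [4, 7] / [5, 8] / [6];  Q = [1, 4, 6, 9] / [2, 5] / [3, 7] / [8];  common shape = (4, 2, 2, 1)

Row-insert the values π_1, π_2, … into P one at a time, bumping the leftmost entry strictly greater than the inserted value down to the next row. The recording tableau Q records, in position (i, j), the step at which that cell was added to P.
  Insert 6 (step 1): P = [6];  Q = [1]
  Insert 5 (step 2): P = [5] / [6];  Q = [1] / [2]
  Insert 1 (step 3): P = [1] / [5] / [6];  Q = [1] / [2] / [3]
  Insert 8 (step 4): P = [1, 8] / [5] / [6];  Q = [1, 4] / [2] / [3]
  Insert 2 (step 5): P = [1, 2] / [5, 8] / [6];  Q = [1, 4] / [2, 5] / [3]
  Insert 7 (step 6): P = [1, 2, 7] / [5, 8] / [6];  Q = [1, 4, 6] / [2, 5] / [3]
  Insert 4 (step 7): P = [1, 2, 4] / [5, 7] / [6, 8];  Q = [1, 4, 6] / [2, 5] / [3, 7]
  Insert 3 (step 8): P = [1, 2, 3] / [4, 7] / [5, 8] / [6];  Q = [1, 4, 6] / [2, 5] / [3, 7] / [8]
  Insert 9 (step 9): P = [1, 2, 3, 9] / [4, 7] / [5, 8] / [6];  Q = [1, 4, 6, 9] / [2, 5] / [3, 7] / [8]
Final shape: (4, 2, 2, 1).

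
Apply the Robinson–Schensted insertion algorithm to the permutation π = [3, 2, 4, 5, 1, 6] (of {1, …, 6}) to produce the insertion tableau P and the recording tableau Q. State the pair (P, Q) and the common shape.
P = [1, 4, 5, 6] / [2] / [3];  Q = [1, 3, 4, 6] / [2] / [5];  common shape = (4, 1, 1)

Row-insert the values π_1, π_2, … into P one at a time, bumping the leftmost entry strictly greater than the inserted value down to the next row. The recording tableau Q records, in position (i, j), the step at which that cell was added to P.
  Insert 3 (step 1): P = [3];  Q = [1]
  Insert 2 (step 2): P = [2] / [3];  Q = [1] / [2]
  Insert 4 (step 3): P = [2, 4] / [3];  Q = [1, 3] / [2]
  Insert 5 (step 4): P = [2, 4, 5] / [3];  Q = [1, 3, 4] / [2]
  Insert 1 (step 5): P = [1, 4, 5] / [2] / [3];  Q = [1, 3, 4] / [2] / [5]
  Insert 6 (step 6): P = [1, 4, 5, 6] / [2] / [3];  Q = [1, 3, 4, 6] / [2] / [5]
Final shape: (4, 1, 1).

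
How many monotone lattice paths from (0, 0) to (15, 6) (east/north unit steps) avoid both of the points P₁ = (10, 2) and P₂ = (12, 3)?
Number of paths = 40808

Inclusion–exclusion. Total paths: C(21, 15) = 54264. Through P₁: C(12, 10)·C(9, 5) = 8316. Through P₂: C(15, 12)·C(6, 3) = 9100. Since P₁ is strictly southwest of P₂, a monotone path through both must visit P₁ then P₂; paths through both = C(12, 10)·C(3, 2)·C(6, 3) = 3960. Avoid both = 54264 − 8316 − 9100 + 3960 = 40808.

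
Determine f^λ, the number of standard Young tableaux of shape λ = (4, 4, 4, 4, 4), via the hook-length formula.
# SYT of shape (4, 4, 4, 4, 4) = 1662804

Hook-length formula: f^λ = n! / Π hook(c), product over all cells c of the Young diagram. For λ = (4, 4, 4, 4, 4), n = 20 boxes. Hook lengths by row (left-to-right, top-to-bottom): [8, 7, 6, 5]; [7, 6, 5, 4]; [6, 5, 4, 3]; [5, 4, 3, 2]; [4, 3, 2, 1]. Product of hooks = 1463132160000. So f^λ = 20! / 1463132160000 = 2432902008176640000 / 1463132160000 = 1662804.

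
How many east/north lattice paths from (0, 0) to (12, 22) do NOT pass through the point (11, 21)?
Number of paths = 290305080

Total paths from (0, 0) to (12, 22): C(34, 12) = 548354040. Paths through (11, 21): (paths (0, 0) → (11, 21)) × (paths (11, 21) → (12, 22)) = C(32, 11) · C(2, 1) = 129024480 · 2 = 258048960. Avoidance count = 548354040 − 258048960 = 290305080.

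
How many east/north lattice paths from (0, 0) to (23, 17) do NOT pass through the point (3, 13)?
Number of paths = 88726428240

Total paths from (0, 0) to (23, 17): C(40, 23) = 88732378800. Paths through (3, 13): (paths (0, 0) → (3, 13)) × (paths (3, 13) → (23, 17)) = C(16, 3) · C(24, 20) = 560 · 10626 = 5950560. Avoidance count = 88732378800 − 5950560 = 88726428240.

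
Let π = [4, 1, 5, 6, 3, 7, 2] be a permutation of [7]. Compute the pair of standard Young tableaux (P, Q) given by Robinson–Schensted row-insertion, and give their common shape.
P = [1, 2, 6, 7] / [3, 5] / [4];  Q = [1, 3, 4, 6] / [2, 5] / [7];  common shape = (4, 2, 1)

Row-insert the values π_1, π_2, … into P one at a time, bumping the leftmost entry strictly greater than the inserted value down to the next row. The recording tableau Q records, in position (i, j), the step at which that cell was added to P.
  Insert 4 (step 1): P = [4];  Q = [1]
  Insert 1 (step 2): P = [1] / [4];  Q = [1] / [2]
  Insert 5 (step 3): P = [1, 5] / [4];  Q = [1, 3] / [2]
  Insert 6 (step 4): P = [1, 5, 6] / [4];  Q = [1, 3, 4] / [2]
  Insert 3 (step 5): P = [1, 3, 6] / [4, 5];  Q = [1, 3, 4] / [2, 5]
  Insert 7 (step 6): P = [1, 3, 6, 7] / [4, 5];  Q = [1, 3, 4, 6] / [2, 5]
  Insert 2 (step 7): P = [1, 2, 6, 7] / [3, 5] / [4];  Q = [1, 3, 4, 6] / [2, 5] / [7]
Final shape: (4, 2, 1).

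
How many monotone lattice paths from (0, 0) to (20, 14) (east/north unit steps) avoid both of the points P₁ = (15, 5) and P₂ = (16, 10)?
Number of paths = 995626862

Inclusion–exclusion. Total paths: C(34, 20) = 1391975640. Through P₁: C(20, 15)·C(14, 5) = 31039008. Through P₂: C(26, 16)·C(8, 4) = 371821450. Since P₁ is strictly southwest of P₂, a monotone path through both must visit P₁ then P₂; paths through both = C(20, 15)·C(6, 1)·C(8, 4) = 6511680. Avoid both = 1391975640 − 31039008 − 371821450 + 6511680 = 995626862.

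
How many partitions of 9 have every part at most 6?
p(9, parts ≤ 6) = 26

Partitions of 9 with all parts ≤ 6: 6+3, 6+2+1, 6+1+1+1, 5+4, 5+3+1, 5+2+2, 5+2+1+1, 5+1+1+1+1, 4+4+1, 4+3+2, 4+3+1+1, 4+2+2+1, 4+2+1+1+1, 4+1+1+1+1+1, 3+3+3, 3+3+2+1, 3+3+1+1+1, 3+2+2+2, 3+2+2+1+1, 3+2+1+1+1+1, 3+1+1+1+1+1+1, 2+2+2+2+1, 2+2+2+1+1+1, 2+2+1+1+1+1+1, 2+1+1+1+1+1+1+1, 1+1+1+1+1+1+1+1+1. Count = 26.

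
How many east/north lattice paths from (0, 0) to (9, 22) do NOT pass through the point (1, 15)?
Number of paths = 20057115

Total paths from (0, 0) to (9, 22): C(31, 9) = 20160075. Paths through (1, 15): (paths (0, 0) → (1, 15)) × (paths (1, 15) → (9, 22)) = C(16, 1) · C(15, 8) = 16 · 6435 = 102960. Avoidance count = 20160075 − 102960 = 20057115.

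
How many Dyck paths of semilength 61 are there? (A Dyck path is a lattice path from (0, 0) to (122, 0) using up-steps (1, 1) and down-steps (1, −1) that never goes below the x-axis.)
C_61 = 6182127958584855650487080847216336

These Dyck paths are counted by the Catalan number C_n = (1/(n + 1)) · C(2n, n). For n = 61: C_61 = (1/62) · C(122, 61) = 383291933432261050330199012527412832/62 = 6182127958584855650487080847216336.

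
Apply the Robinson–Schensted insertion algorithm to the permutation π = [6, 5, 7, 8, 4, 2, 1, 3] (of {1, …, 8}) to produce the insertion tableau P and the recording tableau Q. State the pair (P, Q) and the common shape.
P = [1, 3, 8] / [2, 7] / [4] / [5] / [6];  Q = [1, 3, 4] / [2, 8] / [5] / [6] / [7];  common shape = (3, 2, 1, 1, 1)

Row-insert the values π_1, π_2, … into P one at a time, bumping the leftmost entry strictly greater than the inserted value down to the next row. The recording tableau Q records, in position (i, j), the step at which that cell was added to P.
  Insert 6 (step 1): P = [6];  Q = [1]
  Insert 5 (step 2): P = [5] / [6];  Q = [1] / [2]
  Insert 7 (step 3): P = [5, 7] / [6];  Q = [1, 3] / [2]
  Insert 8 (step 4): P = [5, 7, 8] / [6];  Q = [1, 3, 4] / [2]
  Insert 4 (step 5): P = [4, 7, 8] / [5] / [6];  Q = [1, 3, 4] / [2] / [5]
  Insert 2 (step 6): P = [2, 7, 8] / [4] / [5] / [6];  Q = [1, 3, 4] / [2] / [5] / [6]
  Insert 1 (step 7): P = [1, 7, 8] / [2] / [4] / [5] / [6];  Q = [1, 3, 4] / [2] / [5] / [6] / [7]
  Insert 3 (step 8): P = [1, 3, 8] / [2, 7] / [4] / [5] / [6];  Q = [1, 3, 4] / [2, 8] / [5] / [6] / [7]
Final shape: (3, 2, 1, 1, 1).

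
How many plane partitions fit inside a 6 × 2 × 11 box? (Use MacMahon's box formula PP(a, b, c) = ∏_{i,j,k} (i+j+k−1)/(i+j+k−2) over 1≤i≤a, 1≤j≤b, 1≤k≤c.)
PP(6, 2, 11) = 32821152

Evaluate the triple product over i = 1..6, j = 1..2, k = 1..11. The factors are (2/1) · (3/2) · (4/3) · (5/4) · (6/5) · (7/6) · (8/7) · (9/8) · … (132 factors total). The numerators and denominators telescope so the product is an integer; carrying out the multiplication exactly gives PP(6, 2, 11) = 32821152.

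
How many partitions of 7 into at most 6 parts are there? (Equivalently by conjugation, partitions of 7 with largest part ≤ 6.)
p(7, parts ≤ 6) = 14

Partitions of 7 with all parts ≤ 6: 6+1, 5+2, 5+1+1, 4+3, 4+2+1, 4+1+1+1, 3+3+1, 3+2+2, 3+2+1+1, 3+1+1+1+1, 2+2+2+1, 2+2+1+1+1, 2+1+1+1+1+1, 1+1+1+1+1+1+1. Count = 14.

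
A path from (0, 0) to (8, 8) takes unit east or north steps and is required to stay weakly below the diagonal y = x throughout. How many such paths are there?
Number of paths = 1430

By the reflection principle (André's argument), the number of monotone paths to (8, 8) with n ≤ m that never go above y = x is C(16, 8) − C(16, 9) = 12870 − 11440 = 1430.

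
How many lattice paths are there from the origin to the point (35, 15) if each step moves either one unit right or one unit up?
Number of paths = 2250829575120

A monotone lattice path from (0, 0) to (35, 15) consists of 35 east steps and 15 north steps in some order, so it is determined by which 35 of the 50 steps are east. The count is C(50, 35) = 2250829575120.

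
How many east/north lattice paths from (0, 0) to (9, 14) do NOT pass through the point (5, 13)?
Number of paths = 774350

Total paths from (0, 0) to (9, 14): C(23, 9) = 817190. Paths through (5, 13): (paths (0, 0) → (5, 13)) × (paths (5, 13) → (9, 14)) = C(18, 5) · C(5, 4) = 8568 · 5 = 42840. Avoidance count = 817190 − 42840 = 774350.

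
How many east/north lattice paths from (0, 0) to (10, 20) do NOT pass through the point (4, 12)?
Number of paths = 24579555

Total paths from (0, 0) to (10, 20): C(30, 10) = 30045015. Paths through (4, 12): (paths (0, 0) → (4, 12)) × (paths (4, 12) → (10, 20)) = C(16, 4) · C(14, 6) = 1820 · 3003 = 5465460. Avoidance count = 30045015 − 5465460 = 24579555.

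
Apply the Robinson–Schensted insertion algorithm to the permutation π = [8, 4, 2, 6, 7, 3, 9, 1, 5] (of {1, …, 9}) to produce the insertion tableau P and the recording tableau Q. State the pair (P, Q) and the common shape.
P = [1, 3, 5, 9] / [2, 6, 7] / [4] / [8];  Q = [1, 4, 5, 7] / [2, 6, 9] / [3] / [8];  common shape = (4, 3, 1, 1)

Row-insert the values π_1, π_2, … into P one at a time, bumping the leftmost entry strictly greater than the inserted value down to the next row. The recording tableau Q records, in position (i, j), the step at which that cell was added to P.
  Insert 8 (step 1): P = [8];  Q = [1]
  Insert 4 (step 2): P = [4] / [8];  Q = [1] / [2]
  Insert 2 (step 3): P = [2] / [4] / [8];  Q = [1] / [2] / [3]
  Insert 6 (step 4): P = [2, 6] / [4] / [8];  Q = [1, 4] / [2] / [3]
  Insert 7 (step 5): P = [2, 6, 7] / [4] / [8];  Q = [1, 4, 5] / [2] / [3]
  Insert 3 (step 6): P = [2, 3, 7] / [4, 6] / [8];  Q = [1, 4, 5] / [2, 6] / [3]
  Insert 9 (step 7): P = [2, 3, 7, 9] / [4, 6] / [8];  Q = [1, 4, 5, 7] / [2, 6] / [3]
  Insert 1 (step 8): P = [1, 3, 7, 9] / [2, 6] / [4] / [8];  Q = [1, 4, 5, 7] / [2, 6] / [3] / [8]
  Insert 5 (step 9): P = [1, 3, 5, 9] / [2, 6, 7] / [4] / [8];  Q = [1, 4, 5, 7] / [2, 6, 9] / [3] / [8]
Final shape: (4, 3, 1, 1).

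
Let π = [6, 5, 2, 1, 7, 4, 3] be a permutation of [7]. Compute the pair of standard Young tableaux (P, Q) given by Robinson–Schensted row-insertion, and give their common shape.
P = [1, 3] / [2, 4] / [5, 7] / [6];  Q = [1, 5] / [2, 6] / [3, 7] / [4];  common shape = (2, 2, 2, 1)

Row-insert the values π_1, π_2, … into P one at a time, bumping the leftmost entry strictly greater than the inserted value down to the next row. The recording tableau Q records, in position (i, j), the step at which that cell was added to P.
  Insert 6 (step 1): P = [6];  Q = [1]
  Insert 5 (step 2): P = [5] / [6];  Q = [1] / [2]
  Insert 2 (step 3): P = [2] / [5] / [6];  Q = [1] / [2] / [3]
  Insert 1 (step 4): P = [1] / [2] / [5] / [6];  Q = [1] / [2] / [3] / [4]
  Insert 7 (step 5): P = [1, 7] / [2] / [5] / [6];  Q = [1, 5] / [2] / [3] / [4]
  Insert 4 (step 6): P = [1, 4] / [2, 7] / [5] / [6];  Q = [1, 5] / [2, 6] / [3] / [4]
  Insert 3 (step 7): P = [1, 3] / [2, 4] / [5, 7] / [6];  Q = [1, 5] / [2, 6] / [3, 7] / [4]
Final shape: (2, 2, 2, 1).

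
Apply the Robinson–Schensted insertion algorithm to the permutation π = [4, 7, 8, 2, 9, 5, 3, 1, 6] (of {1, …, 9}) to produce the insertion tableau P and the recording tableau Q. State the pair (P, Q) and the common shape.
P = [1, 3, 6, 9] / [2, 5, 8] / [4] / [7];  Q = [1, 2, 3, 5] / [4, 6, 9] / [7] / [8];  common shape = (4, 3, 1, 1)

Row-insert the values π_1, π_2, … into P one at a time, bumping the leftmost entry strictly greater than the inserted value down to the next row. The recording tableau Q records, in position (i, j), the step at which that cell was added to P.
  Insert 4 (step 1): P = [4];  Q = [1]
  Insert 7 (step 2): P = [4, 7];  Q = [1, 2]
  Insert 8 (step 3): P = [4, 7, 8];  Q = [1, 2, 3]
  Insert 2 (step 4): P = [2, 7, 8] / [4];  Q = [1, 2, 3] / [4]
  Insert 9 (step 5): P = [2, 7, 8, 9] / [4];  Q = [1, 2, 3, 5] / [4]
  Insert 5 (step 6): P = [2, 5, 8, 9] / [4, 7];  Q = [1, 2, 3, 5] / [4, 6]
  Insert 3 (step 7): P = [2, 3, 8, 9] / [4, 5] / [7];  Q = [1, 2, 3, 5] / [4, 6] / [7]
  Insert 1 (step 8): P = [1, 3, 8, 9] / [2, 5] / [4] / [7];  Q = [1, 2, 3, 5] / [4, 6] / [7] / [8]
  Insert 6 (step 9): P = [1, 3, 6, 9] / [2, 5, 8] / [4] / [7];  Q = [1, 2, 3, 5] / [4, 6, 9] / [7] / [8]
Final shape: (4, 3, 1, 1).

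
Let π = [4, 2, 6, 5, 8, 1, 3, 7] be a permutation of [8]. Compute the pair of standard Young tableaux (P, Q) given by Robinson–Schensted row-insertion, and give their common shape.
P = [1, 3, 7] / [2, 5, 8] / [4, 6];  Q = [1, 3, 5] / [2, 4, 8] / [6, 7];  common shape = (3, 3, 2)

Row-insert the values π_1, π_2, … into P one at a time, bumping the leftmost entry strictly greater than the inserted value down to the next row. The recording tableau Q records, in position (i, j), the step at which that cell was added to P.
  Insert 4 (step 1): P = [4];  Q = [1]
  Insert 2 (step 2): P = [2] / [4];  Q = [1] / [2]
  Insert 6 (step 3): P = [2, 6] / [4];  Q = [1, 3] / [2]
  Insert 5 (step 4): P = [2, 5] / [4, 6];  Q = [1, 3] / [2, 4]
  Insert 8 (step 5): P = [2, 5, 8] / [4, 6];  Q = [1, 3, 5] / [2, 4]
  Insert 1 (step 6): P = [1, 5, 8] / [2, 6] / [4];  Q = [1, 3, 5] / [2, 4] / [6]
  Insert 3 (step 7): P = [1, 3, 8] / [2, 5] / [4, 6];  Q = [1, 3, 5] / [2, 4] / [6, 7]
  Insert 7 (step 8): P = [1, 3, 7] / [2, 5, 8] / [4, 6];  Q = [1, 3, 5] / [2, 4, 8] / [6, 7]
Final shape: (3, 3, 2).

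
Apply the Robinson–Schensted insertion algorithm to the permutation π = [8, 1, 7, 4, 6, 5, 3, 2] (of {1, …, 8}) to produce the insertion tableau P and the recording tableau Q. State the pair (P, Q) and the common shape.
P = [1, 2, 5] / [3] / [4] / [6] / [7] / [8];  Q = [1, 3, 5] / [2] / [4] / [6] / [7] / [8];  common shape = (3, 1, 1, 1, 1, 1)

Row-insert the values π_1, π_2, … into P one at a time, bumping the leftmost entry strictly greater than the inserted value down to the next row. The recording tableau Q records, in position (i, j), the step at which that cell was added to P.
  Insert 8 (step 1): P = [8];  Q = [1]
  Insert 1 (step 2): P = [1] / [8];  Q = [1] / [2]
  Insert 7 (step 3): P = [1, 7] / [8];  Q = [1, 3] / [2]
  Insert 4 (step 4): P = [1, 4] / [7] / [8];  Q = [1, 3] / [2] / [4]
  Insert 6 (step 5): P = [1, 4, 6] / [7] / [8];  Q = [1, 3, 5] / [2] / [4]
  Insert 5 (step 6): P = [1, 4, 5] / [6] / [7] / [8];  Q = [1, 3, 5] / [2] / [4] / [6]
  Insert 3 (step 7): P = [1, 3, 5] / [4] / [6] / [7] / [8];  Q = [1, 3, 5] / [2] / [4] / [6] / [7]
  Insert 2 (step 8): P = [1, 2, 5] / [3] / [4] / [6] / [7] / [8];  Q = [1, 3, 5] / [2] / [4] / [6] / [7] / [8]
Final shape: (3, 1, 1, 1, 1, 1).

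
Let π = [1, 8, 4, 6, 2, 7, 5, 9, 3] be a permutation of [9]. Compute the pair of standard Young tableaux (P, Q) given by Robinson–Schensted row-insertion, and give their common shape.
P = [1, 2, 3, 7, 9] / [4, 5] / [6] / [8];  Q = [1, 2, 4, 6, 8] / [3, 7] / [5] / [9];  common shape = (5, 2, 1, 1)

Row-insert the values π_1, π_2, … into P one at a time, bumping the leftmost entry strictly greater than the inserted value down to the next row. The recording tableau Q records, in position (i, j), the step at which that cell was added to P.
  Insert 1 (step 1): P = [1];  Q = [1]
  Insert 8 (step 2): P = [1, 8];  Q = [1, 2]
  Insert 4 (step 3): P = [1, 4] / [8];  Q = [1, 2] / [3]
  Insert 6 (step 4): P = [1, 4, 6] / [8];  Q = [1, 2, 4] / [3]
  Insert 2 (step 5): P = [1, 2, 6] / [4] / [8];  Q = [1, 2, 4] / [3] / [5]
  Insert 7 (step 6): P = [1, 2, 6, 7] / [4] / [8];  Q = [1, 2, 4, 6] / [3] / [5]
  Insert 5 (step 7): P = [1, 2, 5, 7] / [4, 6] / [8];  Q = [1, 2, 4, 6] / [3, 7] / [5]
  Insert 9 (step 8): P = [1, 2, 5, 7, 9] / [4, 6] / [8];  Q = [1, 2, 4, 6, 8] / [3, 7] / [5]
  Insert 3 (step 9): P = [1, 2, 3, 7, 9] / [4, 5] / [6] / [8];  Q = [1, 2, 4, 6, 8] / [3, 7] / [5] / [9]
Final shape: (5, 2, 1, 1).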